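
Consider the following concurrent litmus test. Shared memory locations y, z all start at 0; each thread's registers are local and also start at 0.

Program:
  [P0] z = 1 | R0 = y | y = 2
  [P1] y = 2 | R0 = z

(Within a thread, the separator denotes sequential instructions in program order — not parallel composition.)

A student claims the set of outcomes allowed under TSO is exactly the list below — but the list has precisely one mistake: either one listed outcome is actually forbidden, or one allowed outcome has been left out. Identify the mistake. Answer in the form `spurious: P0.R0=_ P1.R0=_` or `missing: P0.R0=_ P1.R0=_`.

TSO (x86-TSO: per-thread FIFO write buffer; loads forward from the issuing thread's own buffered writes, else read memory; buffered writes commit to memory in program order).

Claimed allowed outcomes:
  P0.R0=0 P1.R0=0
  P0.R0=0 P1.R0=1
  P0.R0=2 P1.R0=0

outcome vector order: (P0.R0,P1.R0)
under TSO → 0/0, 0/1, 2/0, 2/1
TSO∖claimed = {2/1}

missing: P0.R0=2 P1.R0=1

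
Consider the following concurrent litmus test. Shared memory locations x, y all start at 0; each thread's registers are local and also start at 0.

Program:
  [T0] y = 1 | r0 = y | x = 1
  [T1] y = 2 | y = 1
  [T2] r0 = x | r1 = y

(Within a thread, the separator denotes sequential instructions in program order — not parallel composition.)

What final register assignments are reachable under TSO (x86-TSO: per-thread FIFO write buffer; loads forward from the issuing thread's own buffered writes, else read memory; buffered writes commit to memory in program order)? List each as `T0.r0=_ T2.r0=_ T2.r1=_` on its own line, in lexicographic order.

T0.r0=1 T2.r0=0 T2.r1=0
T0.r0=1 T2.r0=0 T2.r1=1
T0.r0=1 T2.r0=0 T2.r1=2
T0.r0=1 T2.r0=1 T2.r1=1
T0.r0=1 T2.r0=1 T2.r1=2
T0.r0=2 T2.r0=0 T2.r1=0
T0.r0=2 T2.r0=0 T2.r1=1
T0.r0=2 T2.r0=0 T2.r1=2
T0.r0=2 T2.r0=1 T2.r1=1
T0.r0=2 T2.r0=1 T2.r1=2

outcome vector order: (T0.r0,T2.r0,T2.r1)
|TSO outcomes| = 10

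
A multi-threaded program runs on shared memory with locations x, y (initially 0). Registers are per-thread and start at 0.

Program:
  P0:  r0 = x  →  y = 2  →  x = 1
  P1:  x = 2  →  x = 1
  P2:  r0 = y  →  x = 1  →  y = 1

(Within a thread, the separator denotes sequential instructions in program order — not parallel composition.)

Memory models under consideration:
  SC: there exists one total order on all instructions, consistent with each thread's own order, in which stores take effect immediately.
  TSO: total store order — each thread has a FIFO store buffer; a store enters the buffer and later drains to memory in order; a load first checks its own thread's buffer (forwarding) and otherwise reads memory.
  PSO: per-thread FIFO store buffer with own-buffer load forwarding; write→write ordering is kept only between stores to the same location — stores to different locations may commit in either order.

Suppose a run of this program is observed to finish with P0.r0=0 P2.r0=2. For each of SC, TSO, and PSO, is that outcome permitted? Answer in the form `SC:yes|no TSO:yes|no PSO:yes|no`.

outcome vector order: (P0.r0,P2.r0)
SC: 6 outcomes — {<0 0> <0 2> <1 0> <1 2> <2 0> <2 2>}
TSO: 6 outcomes — {<0 0> <0 2> <1 0> <1 2> <2 0> <2 2>}
PSO: 6 outcomes — {<0 0> <0 2> <1 0> <1 2> <2 0> <2 2>}
target <0 2> ∈ {SC,TSO,PSO}

SC:yes TSO:yes PSO:yes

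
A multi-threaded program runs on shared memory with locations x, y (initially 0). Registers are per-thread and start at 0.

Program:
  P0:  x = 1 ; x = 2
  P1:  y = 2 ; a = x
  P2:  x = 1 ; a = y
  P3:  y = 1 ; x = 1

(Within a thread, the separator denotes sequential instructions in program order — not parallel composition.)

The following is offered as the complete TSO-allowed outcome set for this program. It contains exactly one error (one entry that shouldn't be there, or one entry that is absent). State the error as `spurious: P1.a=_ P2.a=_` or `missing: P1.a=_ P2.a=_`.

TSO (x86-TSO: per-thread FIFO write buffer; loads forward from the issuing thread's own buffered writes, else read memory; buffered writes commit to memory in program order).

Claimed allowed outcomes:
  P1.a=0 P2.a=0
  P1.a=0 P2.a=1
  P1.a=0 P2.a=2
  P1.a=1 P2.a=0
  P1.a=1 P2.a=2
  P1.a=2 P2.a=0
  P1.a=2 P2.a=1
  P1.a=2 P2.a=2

outcome vector order: (P1.a,P2.a)
TSO: 9 outcomes — {<0 0>, <0 1>, <0 2>, <1 0>, <1 1>, <1 2>, <2 0>, <2 1>, <2 2>}
TSO∖claimed = {<1 1>}

missing: P1.a=1 P2.a=1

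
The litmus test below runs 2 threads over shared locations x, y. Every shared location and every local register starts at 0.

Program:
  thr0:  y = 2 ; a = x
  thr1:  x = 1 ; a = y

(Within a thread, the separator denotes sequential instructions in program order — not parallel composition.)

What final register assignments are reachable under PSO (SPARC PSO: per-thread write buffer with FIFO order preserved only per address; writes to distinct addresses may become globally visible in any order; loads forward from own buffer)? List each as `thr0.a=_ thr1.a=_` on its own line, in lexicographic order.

outcome vector order: (thr0.a,thr1.a)
|PSO outcomes| = 4

thr0.a=0 thr1.a=0
thr0.a=0 thr1.a=2
thr0.a=1 thr1.a=0
thr0.a=1 thr1.a=2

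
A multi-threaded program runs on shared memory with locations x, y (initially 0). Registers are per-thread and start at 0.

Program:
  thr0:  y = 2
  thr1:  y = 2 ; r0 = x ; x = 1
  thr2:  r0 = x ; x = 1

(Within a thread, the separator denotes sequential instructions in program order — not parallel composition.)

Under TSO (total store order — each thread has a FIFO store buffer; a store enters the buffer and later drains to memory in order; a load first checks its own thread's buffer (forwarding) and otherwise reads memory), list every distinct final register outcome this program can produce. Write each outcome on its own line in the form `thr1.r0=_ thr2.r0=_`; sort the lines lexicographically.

thr1.r0=0 thr2.r0=0
thr1.r0=0 thr2.r0=1
thr1.r0=1 thr2.r0=0

outcome vector order: (thr1.r0,thr2.r0)
|TSO outcomes| = 3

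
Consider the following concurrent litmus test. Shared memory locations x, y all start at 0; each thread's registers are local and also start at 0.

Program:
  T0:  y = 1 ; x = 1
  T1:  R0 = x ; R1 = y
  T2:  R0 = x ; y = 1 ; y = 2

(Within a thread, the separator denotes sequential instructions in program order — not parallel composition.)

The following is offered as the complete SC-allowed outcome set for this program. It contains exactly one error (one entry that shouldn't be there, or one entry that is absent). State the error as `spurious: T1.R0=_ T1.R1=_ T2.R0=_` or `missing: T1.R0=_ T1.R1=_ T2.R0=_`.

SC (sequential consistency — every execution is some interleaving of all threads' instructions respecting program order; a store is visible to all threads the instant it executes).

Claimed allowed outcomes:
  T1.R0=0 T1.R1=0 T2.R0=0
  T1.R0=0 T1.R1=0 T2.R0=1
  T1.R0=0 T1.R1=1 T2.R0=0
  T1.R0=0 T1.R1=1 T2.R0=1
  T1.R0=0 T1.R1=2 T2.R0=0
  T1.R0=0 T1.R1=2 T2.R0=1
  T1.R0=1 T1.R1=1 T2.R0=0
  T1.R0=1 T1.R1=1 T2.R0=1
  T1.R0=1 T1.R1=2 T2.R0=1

missing: T1.R0=1 T1.R1=2 T2.R0=0

outcome vector order: (T1.R0,T1.R1,T2.R0)
SC (10): 0/0/0 0/0/1 0/1/0 0/1/1 0/2/0 0/2/1 1/1/0 1/1/1 1/2/0 1/2/1
SC∖claimed = {1/2/0}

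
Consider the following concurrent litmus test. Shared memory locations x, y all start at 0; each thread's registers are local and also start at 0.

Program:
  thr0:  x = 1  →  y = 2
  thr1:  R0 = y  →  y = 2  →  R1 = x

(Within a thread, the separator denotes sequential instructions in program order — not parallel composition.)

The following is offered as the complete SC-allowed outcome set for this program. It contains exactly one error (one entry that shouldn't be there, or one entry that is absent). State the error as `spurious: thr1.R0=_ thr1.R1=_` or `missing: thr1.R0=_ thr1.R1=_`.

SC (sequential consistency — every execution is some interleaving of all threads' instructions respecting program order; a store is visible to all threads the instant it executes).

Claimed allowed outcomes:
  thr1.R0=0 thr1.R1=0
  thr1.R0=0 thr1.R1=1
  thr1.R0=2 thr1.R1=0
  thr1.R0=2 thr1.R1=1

spurious: thr1.R0=2 thr1.R1=0

outcome vector order: (thr1.R0,thr1.R1)
SC: 3 outcomes — {0/0 0/1 2/1}
claimed∖SC = {2/0}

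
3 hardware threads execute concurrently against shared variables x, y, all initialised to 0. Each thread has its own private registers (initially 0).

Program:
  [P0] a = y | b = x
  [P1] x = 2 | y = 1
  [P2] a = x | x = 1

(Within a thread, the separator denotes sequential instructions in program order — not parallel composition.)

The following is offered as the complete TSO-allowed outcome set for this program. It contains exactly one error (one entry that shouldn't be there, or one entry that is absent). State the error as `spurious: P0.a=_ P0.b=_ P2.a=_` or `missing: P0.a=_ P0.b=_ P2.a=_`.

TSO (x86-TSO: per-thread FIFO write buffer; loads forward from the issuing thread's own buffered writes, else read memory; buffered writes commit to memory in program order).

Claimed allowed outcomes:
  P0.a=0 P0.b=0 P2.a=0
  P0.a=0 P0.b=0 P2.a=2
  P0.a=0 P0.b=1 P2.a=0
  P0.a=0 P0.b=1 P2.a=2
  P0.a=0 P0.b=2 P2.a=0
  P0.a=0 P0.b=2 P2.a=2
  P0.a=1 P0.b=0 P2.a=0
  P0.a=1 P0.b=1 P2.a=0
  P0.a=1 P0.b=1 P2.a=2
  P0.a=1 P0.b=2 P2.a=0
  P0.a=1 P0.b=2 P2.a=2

spurious: P0.a=1 P0.b=0 P2.a=0

outcome vector order: (P0.a,P0.b,P2.a)
TSO: 10 outcomes — {0/0/0 0/0/2 0/1/0 0/1/2 0/2/0 0/2/2 1/1/0 1/1/2 1/2/0 1/2/2}
claimed∖TSO = {1/0/0}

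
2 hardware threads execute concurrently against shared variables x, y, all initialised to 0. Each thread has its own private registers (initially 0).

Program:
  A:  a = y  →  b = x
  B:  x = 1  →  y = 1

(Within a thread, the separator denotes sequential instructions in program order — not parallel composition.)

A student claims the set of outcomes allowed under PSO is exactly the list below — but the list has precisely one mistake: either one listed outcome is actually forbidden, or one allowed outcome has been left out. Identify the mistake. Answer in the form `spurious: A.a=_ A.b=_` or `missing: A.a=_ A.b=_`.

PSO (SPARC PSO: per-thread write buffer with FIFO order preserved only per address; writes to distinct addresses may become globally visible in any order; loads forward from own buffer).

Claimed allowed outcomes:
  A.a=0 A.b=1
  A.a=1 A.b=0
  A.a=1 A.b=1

outcome vector order: (A.a,A.b)
under PSO → (0,0) (0,1) (1,0) (1,1)
PSO∖claimed = {(0,0)}

missing: A.a=0 A.b=0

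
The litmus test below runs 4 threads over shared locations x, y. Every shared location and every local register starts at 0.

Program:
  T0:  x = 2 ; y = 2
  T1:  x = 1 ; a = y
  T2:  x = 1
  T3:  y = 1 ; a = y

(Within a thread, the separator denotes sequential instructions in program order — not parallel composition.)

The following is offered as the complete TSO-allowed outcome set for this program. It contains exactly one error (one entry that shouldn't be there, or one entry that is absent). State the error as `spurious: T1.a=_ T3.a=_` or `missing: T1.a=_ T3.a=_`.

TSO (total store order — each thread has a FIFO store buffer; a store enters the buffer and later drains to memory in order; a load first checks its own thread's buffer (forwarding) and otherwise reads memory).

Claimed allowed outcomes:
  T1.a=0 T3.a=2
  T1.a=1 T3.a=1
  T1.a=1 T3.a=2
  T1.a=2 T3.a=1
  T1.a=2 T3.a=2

missing: T1.a=0 T3.a=1

outcome vector order: (T1.a,T3.a)
[TSO] allowed = {(0,1), (0,2), (1,1), (1,2), (2,1), (2,2)}
TSO∖claimed = {(0,1)}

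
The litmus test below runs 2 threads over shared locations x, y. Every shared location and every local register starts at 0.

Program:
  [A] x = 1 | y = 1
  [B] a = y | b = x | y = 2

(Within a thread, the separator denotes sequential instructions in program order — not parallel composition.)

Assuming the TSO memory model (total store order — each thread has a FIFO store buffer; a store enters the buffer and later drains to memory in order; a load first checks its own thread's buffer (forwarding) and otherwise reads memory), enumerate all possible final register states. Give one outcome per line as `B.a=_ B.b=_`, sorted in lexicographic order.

outcome vector order: (B.a,B.b)
|TSO outcomes| = 3

B.a=0 B.b=0
B.a=0 B.b=1
B.a=1 B.b=1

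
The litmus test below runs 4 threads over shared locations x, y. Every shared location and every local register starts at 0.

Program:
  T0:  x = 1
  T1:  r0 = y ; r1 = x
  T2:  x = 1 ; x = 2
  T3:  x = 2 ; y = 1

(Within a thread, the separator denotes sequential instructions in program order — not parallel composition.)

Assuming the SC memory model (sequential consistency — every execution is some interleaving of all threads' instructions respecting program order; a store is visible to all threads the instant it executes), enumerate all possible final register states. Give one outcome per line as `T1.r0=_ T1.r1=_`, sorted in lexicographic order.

outcome vector order: (T1.r0,T1.r1)
|SC outcomes| = 5

T1.r0=0 T1.r1=0
T1.r0=0 T1.r1=1
T1.r0=0 T1.r1=2
T1.r0=1 T1.r1=1
T1.r0=1 T1.r1=2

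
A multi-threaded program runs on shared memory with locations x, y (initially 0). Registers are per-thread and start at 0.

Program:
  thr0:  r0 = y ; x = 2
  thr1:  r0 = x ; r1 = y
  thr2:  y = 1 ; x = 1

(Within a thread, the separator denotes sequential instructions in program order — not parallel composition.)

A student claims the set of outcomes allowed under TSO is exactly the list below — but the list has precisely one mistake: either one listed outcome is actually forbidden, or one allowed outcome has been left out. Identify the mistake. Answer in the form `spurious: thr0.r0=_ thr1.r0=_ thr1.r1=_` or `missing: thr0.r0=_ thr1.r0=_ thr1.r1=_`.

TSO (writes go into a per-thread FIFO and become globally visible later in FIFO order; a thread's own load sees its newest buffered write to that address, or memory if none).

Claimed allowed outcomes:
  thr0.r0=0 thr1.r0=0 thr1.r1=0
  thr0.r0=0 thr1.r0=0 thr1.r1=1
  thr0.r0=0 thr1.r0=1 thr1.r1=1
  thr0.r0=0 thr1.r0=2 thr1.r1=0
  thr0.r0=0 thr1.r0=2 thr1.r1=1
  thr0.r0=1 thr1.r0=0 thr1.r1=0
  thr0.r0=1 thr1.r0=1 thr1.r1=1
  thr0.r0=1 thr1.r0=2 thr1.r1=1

outcome vector order: (thr0.r0,thr1.r0,thr1.r1)
[TSO] allowed = {0/0/0; 0/0/1; 0/1/1; 0/2/0; 0/2/1; 1/0/0; 1/0/1; 1/1/1; 1/2/1}
TSO∖claimed = {1/0/1}

missing: thr0.r0=1 thr1.r0=0 thr1.r1=1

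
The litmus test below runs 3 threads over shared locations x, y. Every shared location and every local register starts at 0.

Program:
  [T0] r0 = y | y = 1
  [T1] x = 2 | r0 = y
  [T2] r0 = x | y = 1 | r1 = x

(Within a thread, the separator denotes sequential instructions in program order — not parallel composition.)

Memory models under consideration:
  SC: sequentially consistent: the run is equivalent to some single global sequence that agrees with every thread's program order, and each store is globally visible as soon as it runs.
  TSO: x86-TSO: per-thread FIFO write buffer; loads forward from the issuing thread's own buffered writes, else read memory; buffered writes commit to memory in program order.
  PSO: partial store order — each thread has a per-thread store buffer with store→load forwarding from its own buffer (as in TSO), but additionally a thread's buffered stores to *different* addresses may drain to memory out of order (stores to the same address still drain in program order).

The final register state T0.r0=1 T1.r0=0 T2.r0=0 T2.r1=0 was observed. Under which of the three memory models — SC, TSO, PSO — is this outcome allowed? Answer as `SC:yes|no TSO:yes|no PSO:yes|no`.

SC:no TSO:yes PSO:yes

outcome vector order: (T0.r0,T1.r0,T2.r0,T2.r1)
SC (10): (0,0,0,2); (0,0,2,2); (0,1,0,0); (0,1,0,2); (0,1,2,2); (1,0,0,2); (1,0,2,2); (1,1,0,0); (1,1,0,2); (1,1,2,2)
TSO (12): (0,0,0,0); (0,0,0,2); (0,0,2,2); (0,1,0,0); (0,1,0,2); (0,1,2,2); (1,0,0,0); (1,0,0,2); (1,0,2,2); (1,1,0,0); (1,1,0,2); (1,1,2,2)
PSO (12): (0,0,0,0); (0,0,0,2); (0,0,2,2); (0,1,0,0); (0,1,0,2); (0,1,2,2); (1,0,0,0); (1,0,0,2); (1,0,2,2); (1,1,0,0); (1,1,0,2); (1,1,2,2)
target (1,0,0,0) ∈ {TSO,PSO}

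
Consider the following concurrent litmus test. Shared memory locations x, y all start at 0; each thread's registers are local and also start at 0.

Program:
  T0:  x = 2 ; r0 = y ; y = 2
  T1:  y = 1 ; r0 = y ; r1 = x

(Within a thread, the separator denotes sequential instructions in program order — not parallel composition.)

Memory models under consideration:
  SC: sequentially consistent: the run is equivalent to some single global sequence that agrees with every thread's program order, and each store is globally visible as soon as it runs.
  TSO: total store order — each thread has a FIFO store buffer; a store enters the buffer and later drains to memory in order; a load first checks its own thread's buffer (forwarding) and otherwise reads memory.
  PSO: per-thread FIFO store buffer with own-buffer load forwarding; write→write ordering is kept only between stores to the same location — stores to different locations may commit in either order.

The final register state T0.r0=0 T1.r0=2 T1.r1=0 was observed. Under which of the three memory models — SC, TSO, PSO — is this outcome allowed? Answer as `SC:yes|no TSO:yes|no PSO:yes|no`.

outcome vector order: (T0.r0,T1.r0,T1.r1)
[SC] allowed = {0/1/2; 0/2/2; 1/1/0; 1/1/2; 1/2/2}
[TSO] allowed = {0/1/0; 0/1/2; 0/2/2; 1/1/0; 1/1/2; 1/2/2}
[PSO] allowed = {0/1/0; 0/1/2; 0/2/0; 0/2/2; 1/1/0; 1/1/2; 1/2/0; 1/2/2}
target 0/2/0 ∈ {PSO}

SC:no TSO:no PSO:yes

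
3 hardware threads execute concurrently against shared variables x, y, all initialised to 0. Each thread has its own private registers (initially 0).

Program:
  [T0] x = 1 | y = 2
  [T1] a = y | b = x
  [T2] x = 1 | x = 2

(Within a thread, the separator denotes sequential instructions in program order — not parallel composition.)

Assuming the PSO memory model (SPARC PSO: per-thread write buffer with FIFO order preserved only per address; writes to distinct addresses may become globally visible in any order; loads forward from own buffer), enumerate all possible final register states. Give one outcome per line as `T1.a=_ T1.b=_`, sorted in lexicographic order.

outcome vector order: (T1.a,T1.b)
|PSO outcomes| = 6

T1.a=0 T1.b=0
T1.a=0 T1.b=1
T1.a=0 T1.b=2
T1.a=2 T1.b=0
T1.a=2 T1.b=1
T1.a=2 T1.b=2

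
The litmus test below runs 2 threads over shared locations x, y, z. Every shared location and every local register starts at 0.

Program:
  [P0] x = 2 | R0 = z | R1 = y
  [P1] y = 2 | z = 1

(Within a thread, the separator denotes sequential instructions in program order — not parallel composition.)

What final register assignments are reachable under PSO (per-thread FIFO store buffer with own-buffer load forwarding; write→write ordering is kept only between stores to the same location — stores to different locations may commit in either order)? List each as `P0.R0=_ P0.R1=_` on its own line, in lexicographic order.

P0.R0=0 P0.R1=0
P0.R0=0 P0.R1=2
P0.R0=1 P0.R1=0
P0.R0=1 P0.R1=2

outcome vector order: (P0.R0,P0.R1)
|PSO outcomes| = 4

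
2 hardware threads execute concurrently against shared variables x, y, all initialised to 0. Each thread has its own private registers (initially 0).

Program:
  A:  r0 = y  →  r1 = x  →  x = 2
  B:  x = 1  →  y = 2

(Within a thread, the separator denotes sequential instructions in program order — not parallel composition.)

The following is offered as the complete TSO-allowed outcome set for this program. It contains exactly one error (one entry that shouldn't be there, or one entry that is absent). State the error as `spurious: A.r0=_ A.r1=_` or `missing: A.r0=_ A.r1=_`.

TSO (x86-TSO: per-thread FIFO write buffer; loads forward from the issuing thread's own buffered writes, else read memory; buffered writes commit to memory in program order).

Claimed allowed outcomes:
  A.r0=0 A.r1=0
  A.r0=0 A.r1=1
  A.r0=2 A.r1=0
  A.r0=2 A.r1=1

spurious: A.r0=2 A.r1=0

outcome vector order: (A.r0,A.r1)
under TSO → 00; 01; 21
claimed∖TSO = {20}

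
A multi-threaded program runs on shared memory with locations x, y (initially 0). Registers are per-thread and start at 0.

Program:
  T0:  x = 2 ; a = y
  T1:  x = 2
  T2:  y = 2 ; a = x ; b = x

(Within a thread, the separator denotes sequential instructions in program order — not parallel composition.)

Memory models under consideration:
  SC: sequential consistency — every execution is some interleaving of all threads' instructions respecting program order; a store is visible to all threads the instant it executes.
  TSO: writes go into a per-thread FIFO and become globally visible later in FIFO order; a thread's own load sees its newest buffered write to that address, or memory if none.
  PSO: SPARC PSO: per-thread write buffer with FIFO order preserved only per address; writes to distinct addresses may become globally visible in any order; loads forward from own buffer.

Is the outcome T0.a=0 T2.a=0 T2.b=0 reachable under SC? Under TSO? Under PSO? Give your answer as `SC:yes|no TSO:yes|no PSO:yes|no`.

outcome vector order: (T0.a,T2.a,T2.b)
under SC → (0,2,2), (2,0,0), (2,0,2), (2,2,2)
under TSO → (0,0,0), (0,0,2), (0,2,2), (2,0,0), (2,0,2), (2,2,2)
under PSO → (0,0,0), (0,0,2), (0,2,2), (2,0,0), (2,0,2), (2,2,2)
target (0,0,0) ∈ {TSO,PSO}

SC:no TSO:yes PSO:yes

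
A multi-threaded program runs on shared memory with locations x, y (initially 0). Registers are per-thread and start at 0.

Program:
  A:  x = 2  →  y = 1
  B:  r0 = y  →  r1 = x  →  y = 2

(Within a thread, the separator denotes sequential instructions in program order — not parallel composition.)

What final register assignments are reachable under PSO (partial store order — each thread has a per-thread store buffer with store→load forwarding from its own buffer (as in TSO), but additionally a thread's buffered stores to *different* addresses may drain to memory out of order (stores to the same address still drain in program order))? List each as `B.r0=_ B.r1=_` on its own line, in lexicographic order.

outcome vector order: (B.r0,B.r1)
|PSO outcomes| = 4

B.r0=0 B.r1=0
B.r0=0 B.r1=2
B.r0=1 B.r1=0
B.r0=1 B.r1=2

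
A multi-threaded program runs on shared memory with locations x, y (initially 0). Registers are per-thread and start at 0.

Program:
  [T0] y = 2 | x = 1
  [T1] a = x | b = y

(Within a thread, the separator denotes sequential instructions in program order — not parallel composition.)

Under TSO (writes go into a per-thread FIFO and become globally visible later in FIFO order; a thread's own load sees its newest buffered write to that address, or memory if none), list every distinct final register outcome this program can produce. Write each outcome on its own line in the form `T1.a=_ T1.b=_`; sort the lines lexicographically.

T1.a=0 T1.b=0
T1.a=0 T1.b=2
T1.a=1 T1.b=2

outcome vector order: (T1.a,T1.b)
|TSO outcomes| = 3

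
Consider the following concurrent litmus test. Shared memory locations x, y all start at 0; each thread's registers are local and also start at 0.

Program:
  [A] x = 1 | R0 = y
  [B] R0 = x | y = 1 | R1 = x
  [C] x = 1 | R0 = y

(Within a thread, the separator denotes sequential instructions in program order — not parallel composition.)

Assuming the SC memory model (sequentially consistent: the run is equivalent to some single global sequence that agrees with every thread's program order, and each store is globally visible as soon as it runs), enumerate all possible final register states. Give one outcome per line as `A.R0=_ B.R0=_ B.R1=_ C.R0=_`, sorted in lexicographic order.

A.R0=0 B.R0=0 B.R1=1 C.R0=0
A.R0=0 B.R0=0 B.R1=1 C.R0=1
A.R0=0 B.R0=1 B.R1=1 C.R0=0
A.R0=0 B.R0=1 B.R1=1 C.R0=1
A.R0=1 B.R0=0 B.R1=0 C.R0=1
A.R0=1 B.R0=0 B.R1=1 C.R0=0
A.R0=1 B.R0=0 B.R1=1 C.R0=1
A.R0=1 B.R0=1 B.R1=1 C.R0=0
A.R0=1 B.R0=1 B.R1=1 C.R0=1

outcome vector order: (A.R0,B.R0,B.R1,C.R0)
|SC outcomes| = 9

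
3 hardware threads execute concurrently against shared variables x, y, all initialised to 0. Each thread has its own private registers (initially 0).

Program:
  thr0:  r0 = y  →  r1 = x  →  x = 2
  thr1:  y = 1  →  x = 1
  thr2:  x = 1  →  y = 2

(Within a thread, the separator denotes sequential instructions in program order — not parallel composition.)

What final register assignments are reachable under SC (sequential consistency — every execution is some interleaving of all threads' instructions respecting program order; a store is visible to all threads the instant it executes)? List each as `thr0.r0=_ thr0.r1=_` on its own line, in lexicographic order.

outcome vector order: (thr0.r0,thr0.r1)
|SC outcomes| = 5

thr0.r0=0 thr0.r1=0
thr0.r0=0 thr0.r1=1
thr0.r0=1 thr0.r1=0
thr0.r0=1 thr0.r1=1
thr0.r0=2 thr0.r1=1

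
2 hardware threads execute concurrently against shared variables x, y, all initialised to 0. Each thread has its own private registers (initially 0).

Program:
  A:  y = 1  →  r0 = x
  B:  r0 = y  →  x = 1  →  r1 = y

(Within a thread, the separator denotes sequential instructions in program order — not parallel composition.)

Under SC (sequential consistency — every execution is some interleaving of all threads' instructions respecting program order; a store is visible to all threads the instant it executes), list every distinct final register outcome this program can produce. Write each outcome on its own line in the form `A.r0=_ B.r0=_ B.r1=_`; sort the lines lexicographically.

outcome vector order: (A.r0,B.r0,B.r1)
|SC outcomes| = 5

A.r0=0 B.r0=0 B.r1=1
A.r0=0 B.r0=1 B.r1=1
A.r0=1 B.r0=0 B.r1=0
A.r0=1 B.r0=0 B.r1=1
A.r0=1 B.r0=1 B.r1=1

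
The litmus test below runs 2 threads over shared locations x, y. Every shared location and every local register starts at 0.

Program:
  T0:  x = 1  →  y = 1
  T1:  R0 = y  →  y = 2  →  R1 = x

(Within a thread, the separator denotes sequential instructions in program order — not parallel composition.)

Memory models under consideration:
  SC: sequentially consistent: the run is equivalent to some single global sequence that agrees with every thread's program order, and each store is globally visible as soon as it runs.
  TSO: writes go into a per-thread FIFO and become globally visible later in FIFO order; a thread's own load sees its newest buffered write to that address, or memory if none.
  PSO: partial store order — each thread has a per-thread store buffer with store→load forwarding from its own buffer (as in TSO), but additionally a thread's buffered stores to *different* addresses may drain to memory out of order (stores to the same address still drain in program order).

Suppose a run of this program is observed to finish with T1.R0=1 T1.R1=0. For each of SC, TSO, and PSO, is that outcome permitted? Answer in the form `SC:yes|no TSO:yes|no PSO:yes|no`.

SC:no TSO:no PSO:yes

outcome vector order: (T1.R0,T1.R1)
under SC → 0/0 0/1 1/1
under TSO → 0/0 0/1 1/1
under PSO → 0/0 0/1 1/0 1/1
target 1/0 ∈ {PSO}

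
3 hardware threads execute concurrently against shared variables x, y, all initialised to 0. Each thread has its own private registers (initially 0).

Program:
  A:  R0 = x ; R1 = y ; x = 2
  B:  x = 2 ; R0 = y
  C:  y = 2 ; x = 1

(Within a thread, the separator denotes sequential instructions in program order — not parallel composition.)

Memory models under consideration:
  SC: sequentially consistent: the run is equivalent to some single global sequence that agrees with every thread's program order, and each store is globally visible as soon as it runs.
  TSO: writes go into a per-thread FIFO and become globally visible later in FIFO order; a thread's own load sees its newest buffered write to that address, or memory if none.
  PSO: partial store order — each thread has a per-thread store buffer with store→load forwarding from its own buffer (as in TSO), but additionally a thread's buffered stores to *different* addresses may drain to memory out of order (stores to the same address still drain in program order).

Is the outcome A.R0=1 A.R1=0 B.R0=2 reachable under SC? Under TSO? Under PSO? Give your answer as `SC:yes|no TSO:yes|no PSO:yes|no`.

outcome vector order: (A.R0,A.R1,B.R0)
[SC] allowed = {000; 002; 020; 022; 120; 122; 200; 202; 220; 222}
[TSO] allowed = {000; 002; 020; 022; 120; 122; 200; 202; 220; 222}
[PSO] allowed = {000; 002; 020; 022; 100; 102; 120; 122; 200; 202; 220; 222}
target 102 ∈ {PSO}

SC:no TSO:no PSO:yes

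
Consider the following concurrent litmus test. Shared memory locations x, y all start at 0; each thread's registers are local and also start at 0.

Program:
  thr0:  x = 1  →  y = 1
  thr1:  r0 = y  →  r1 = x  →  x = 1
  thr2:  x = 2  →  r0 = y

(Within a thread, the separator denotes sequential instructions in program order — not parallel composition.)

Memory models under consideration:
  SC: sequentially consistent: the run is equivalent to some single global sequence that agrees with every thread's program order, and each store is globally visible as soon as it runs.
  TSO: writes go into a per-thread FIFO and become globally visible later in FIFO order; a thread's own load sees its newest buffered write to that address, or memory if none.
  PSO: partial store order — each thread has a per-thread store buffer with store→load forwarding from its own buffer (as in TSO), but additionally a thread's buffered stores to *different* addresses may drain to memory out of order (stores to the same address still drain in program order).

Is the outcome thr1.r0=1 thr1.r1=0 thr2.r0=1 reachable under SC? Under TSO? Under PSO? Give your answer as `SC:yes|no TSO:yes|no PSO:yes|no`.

SC:no TSO:no PSO:yes

outcome vector order: (thr1.r0,thr1.r1,thr2.r0)
SC: 10 outcomes — {(0,0,0), (0,0,1), (0,1,0), (0,1,1), (0,2,0), (0,2,1), (1,1,0), (1,1,1), (1,2,0), (1,2,1)}
TSO: 10 outcomes — {(0,0,0), (0,0,1), (0,1,0), (0,1,1), (0,2,0), (0,2,1), (1,1,0), (1,1,1), (1,2,0), (1,2,1)}
PSO: 12 outcomes — {(0,0,0), (0,0,1), (0,1,0), (0,1,1), (0,2,0), (0,2,1), (1,0,0), (1,0,1), (1,1,0), (1,1,1), (1,2,0), (1,2,1)}
target (1,0,1) ∈ {PSO}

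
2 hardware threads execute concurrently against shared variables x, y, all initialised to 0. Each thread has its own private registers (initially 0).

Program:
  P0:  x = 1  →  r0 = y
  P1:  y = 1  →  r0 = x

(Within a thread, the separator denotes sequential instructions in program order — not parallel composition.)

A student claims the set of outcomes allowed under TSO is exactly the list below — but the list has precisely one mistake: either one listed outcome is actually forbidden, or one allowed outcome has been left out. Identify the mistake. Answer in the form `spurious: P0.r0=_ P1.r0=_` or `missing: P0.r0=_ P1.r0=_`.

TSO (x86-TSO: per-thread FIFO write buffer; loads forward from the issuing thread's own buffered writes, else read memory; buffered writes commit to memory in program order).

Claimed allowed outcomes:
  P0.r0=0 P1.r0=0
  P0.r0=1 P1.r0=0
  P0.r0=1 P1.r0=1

missing: P0.r0=0 P1.r0=1

outcome vector order: (P0.r0,P1.r0)
under TSO → (0,0) (0,1) (1,0) (1,1)
TSO∖claimed = {(0,1)}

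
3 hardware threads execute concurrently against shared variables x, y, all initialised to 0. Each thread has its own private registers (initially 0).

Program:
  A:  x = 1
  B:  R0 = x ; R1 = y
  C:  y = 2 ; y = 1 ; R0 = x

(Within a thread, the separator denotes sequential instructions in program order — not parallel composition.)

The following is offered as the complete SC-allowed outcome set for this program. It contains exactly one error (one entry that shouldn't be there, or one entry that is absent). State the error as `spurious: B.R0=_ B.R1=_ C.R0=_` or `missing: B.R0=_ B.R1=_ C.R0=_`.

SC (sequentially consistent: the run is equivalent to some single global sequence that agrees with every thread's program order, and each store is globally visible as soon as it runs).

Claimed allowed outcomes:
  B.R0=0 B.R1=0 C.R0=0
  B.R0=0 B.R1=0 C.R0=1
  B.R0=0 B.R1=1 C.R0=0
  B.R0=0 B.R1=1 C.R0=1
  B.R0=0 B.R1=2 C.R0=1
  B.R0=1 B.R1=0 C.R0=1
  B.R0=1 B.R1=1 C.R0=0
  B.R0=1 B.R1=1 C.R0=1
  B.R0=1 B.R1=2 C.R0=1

missing: B.R0=0 B.R1=2 C.R0=0

outcome vector order: (B.R0,B.R1,C.R0)
SC (10): 000; 001; 010; 011; 020; 021; 101; 110; 111; 121
SC∖claimed = {020}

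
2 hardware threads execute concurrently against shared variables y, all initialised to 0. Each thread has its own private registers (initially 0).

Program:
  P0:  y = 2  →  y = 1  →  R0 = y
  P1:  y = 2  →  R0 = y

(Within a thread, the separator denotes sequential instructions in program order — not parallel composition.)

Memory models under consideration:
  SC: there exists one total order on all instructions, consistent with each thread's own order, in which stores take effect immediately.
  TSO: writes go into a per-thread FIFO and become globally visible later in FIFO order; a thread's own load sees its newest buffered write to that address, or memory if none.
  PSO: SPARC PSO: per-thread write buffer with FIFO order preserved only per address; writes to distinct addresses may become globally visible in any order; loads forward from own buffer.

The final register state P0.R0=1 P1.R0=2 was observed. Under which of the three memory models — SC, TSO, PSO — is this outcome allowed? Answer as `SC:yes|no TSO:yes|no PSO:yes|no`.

SC:yes TSO:yes PSO:yes

outcome vector order: (P0.R0,P1.R0)
SC (3): (1,1); (1,2); (2,2)
TSO (3): (1,1); (1,2); (2,2)
PSO (3): (1,1); (1,2); (2,2)
target (1,2) ∈ {SC,TSO,PSO}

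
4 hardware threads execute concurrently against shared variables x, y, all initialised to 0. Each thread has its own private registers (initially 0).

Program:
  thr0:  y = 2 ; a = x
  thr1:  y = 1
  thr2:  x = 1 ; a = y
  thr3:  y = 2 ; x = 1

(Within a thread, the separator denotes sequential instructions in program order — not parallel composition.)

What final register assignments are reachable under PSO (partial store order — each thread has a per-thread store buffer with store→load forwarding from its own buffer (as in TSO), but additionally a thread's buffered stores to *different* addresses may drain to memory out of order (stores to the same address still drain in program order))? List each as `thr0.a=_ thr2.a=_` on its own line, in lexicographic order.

thr0.a=0 thr2.a=0
thr0.a=0 thr2.a=1
thr0.a=0 thr2.a=2
thr0.a=1 thr2.a=0
thr0.a=1 thr2.a=1
thr0.a=1 thr2.a=2

outcome vector order: (thr0.a,thr2.a)
|PSO outcomes| = 6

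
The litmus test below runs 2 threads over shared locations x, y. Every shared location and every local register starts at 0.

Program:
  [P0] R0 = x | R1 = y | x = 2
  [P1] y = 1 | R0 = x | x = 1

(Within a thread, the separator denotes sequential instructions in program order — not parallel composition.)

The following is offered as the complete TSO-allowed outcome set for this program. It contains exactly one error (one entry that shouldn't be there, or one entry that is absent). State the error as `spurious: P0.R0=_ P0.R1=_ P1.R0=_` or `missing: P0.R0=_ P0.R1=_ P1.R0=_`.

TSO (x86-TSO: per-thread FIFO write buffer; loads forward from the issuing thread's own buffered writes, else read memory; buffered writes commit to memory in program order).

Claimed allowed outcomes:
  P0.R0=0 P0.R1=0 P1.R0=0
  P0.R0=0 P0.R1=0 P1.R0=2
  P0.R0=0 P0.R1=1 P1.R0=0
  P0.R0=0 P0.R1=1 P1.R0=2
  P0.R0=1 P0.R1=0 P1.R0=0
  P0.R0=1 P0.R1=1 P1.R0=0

outcome vector order: (P0.R0,P0.R1,P1.R0)
TSO (5): <0 0 0>, <0 0 2>, <0 1 0>, <0 1 2>, <1 1 0>
claimed∖TSO = {<1 0 0>}

spurious: P0.R0=1 P0.R1=0 P1.R0=0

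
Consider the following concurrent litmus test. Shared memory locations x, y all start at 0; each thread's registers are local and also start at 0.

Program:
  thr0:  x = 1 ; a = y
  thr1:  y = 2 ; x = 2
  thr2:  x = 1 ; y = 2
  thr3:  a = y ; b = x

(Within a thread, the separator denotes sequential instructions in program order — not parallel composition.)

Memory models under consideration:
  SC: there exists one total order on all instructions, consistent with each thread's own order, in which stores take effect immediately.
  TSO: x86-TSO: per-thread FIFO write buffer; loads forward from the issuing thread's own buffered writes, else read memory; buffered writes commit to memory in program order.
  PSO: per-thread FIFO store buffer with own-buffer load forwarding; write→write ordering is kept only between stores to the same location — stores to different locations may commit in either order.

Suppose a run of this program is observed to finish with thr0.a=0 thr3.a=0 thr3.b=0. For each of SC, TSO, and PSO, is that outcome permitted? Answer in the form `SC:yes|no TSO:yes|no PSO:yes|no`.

SC:yes TSO:yes PSO:yes

outcome vector order: (thr0.a,thr3.a,thr3.b)
under SC → (0,0,0) (0,0,1) (0,0,2) (0,2,1) (0,2,2) (2,0,0) (2,0,1) (2,0,2) (2,2,0) (2,2,1) (2,2,2)
under TSO → (0,0,0) (0,0,1) (0,0,2) (0,2,0) (0,2,1) (0,2,2) (2,0,0) (2,0,1) (2,0,2) (2,2,0) (2,2,1) (2,2,2)
under PSO → (0,0,0) (0,0,1) (0,0,2) (0,2,0) (0,2,1) (0,2,2) (2,0,0) (2,0,1) (2,0,2) (2,2,0) (2,2,1) (2,2,2)
target (0,0,0) ∈ {SC,TSO,PSO}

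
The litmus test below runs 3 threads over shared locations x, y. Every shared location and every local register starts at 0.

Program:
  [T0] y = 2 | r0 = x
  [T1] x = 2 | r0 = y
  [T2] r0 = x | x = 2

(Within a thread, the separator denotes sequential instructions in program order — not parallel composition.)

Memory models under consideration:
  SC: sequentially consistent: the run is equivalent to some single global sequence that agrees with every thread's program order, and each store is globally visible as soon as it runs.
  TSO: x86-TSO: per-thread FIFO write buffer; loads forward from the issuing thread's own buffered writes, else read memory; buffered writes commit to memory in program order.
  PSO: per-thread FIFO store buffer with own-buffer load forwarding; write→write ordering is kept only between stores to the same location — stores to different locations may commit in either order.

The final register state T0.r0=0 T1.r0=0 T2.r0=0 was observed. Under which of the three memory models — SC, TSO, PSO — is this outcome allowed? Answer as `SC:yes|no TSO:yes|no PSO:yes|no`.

outcome vector order: (T0.r0,T1.r0,T2.r0)
SC: 6 outcomes — {<0 2 0>; <0 2 2>; <2 0 0>; <2 0 2>; <2 2 0>; <2 2 2>}
TSO: 8 outcomes — {<0 0 0>; <0 0 2>; <0 2 0>; <0 2 2>; <2 0 0>; <2 0 2>; <2 2 0>; <2 2 2>}
PSO: 8 outcomes — {<0 0 0>; <0 0 2>; <0 2 0>; <0 2 2>; <2 0 0>; <2 0 2>; <2 2 0>; <2 2 2>}
target <0 0 0> ∈ {TSO,PSO}

SC:no TSO:yes PSO:yes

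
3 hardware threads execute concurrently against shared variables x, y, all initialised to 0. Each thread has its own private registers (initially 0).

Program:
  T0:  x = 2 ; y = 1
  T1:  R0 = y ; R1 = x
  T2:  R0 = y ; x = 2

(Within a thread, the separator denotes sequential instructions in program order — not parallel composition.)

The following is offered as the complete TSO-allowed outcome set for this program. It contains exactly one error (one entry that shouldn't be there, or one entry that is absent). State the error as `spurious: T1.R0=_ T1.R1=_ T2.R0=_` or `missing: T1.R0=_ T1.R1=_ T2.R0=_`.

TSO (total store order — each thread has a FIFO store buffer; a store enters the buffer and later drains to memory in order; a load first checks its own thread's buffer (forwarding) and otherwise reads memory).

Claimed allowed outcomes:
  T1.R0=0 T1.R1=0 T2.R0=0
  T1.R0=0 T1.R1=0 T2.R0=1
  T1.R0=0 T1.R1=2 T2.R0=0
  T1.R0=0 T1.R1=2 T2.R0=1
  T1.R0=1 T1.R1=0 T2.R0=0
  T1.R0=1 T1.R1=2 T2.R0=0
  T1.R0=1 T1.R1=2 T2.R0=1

outcome vector order: (T1.R0,T1.R1,T2.R0)
TSO: 6 outcomes — {(0,0,0), (0,0,1), (0,2,0), (0,2,1), (1,2,0), (1,2,1)}
claimed∖TSO = {(1,0,0)}

spurious: T1.R0=1 T1.R1=0 T2.R0=0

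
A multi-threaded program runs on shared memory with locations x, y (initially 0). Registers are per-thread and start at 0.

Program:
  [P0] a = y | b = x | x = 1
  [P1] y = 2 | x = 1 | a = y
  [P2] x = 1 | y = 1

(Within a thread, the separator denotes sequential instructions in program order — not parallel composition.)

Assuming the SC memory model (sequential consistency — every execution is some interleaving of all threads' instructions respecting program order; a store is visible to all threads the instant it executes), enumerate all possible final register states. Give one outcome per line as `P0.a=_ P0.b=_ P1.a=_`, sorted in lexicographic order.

P0.a=0 P0.b=0 P1.a=1
P0.a=0 P0.b=0 P1.a=2
P0.a=0 P0.b=1 P1.a=1
P0.a=0 P0.b=1 P1.a=2
P0.a=1 P0.b=1 P1.a=1
P0.a=1 P0.b=1 P1.a=2
P0.a=2 P0.b=0 P1.a=1
P0.a=2 P0.b=0 P1.a=2
P0.a=2 P0.b=1 P1.a=1
P0.a=2 P0.b=1 P1.a=2

outcome vector order: (P0.a,P0.b,P1.a)
|SC outcomes| = 10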